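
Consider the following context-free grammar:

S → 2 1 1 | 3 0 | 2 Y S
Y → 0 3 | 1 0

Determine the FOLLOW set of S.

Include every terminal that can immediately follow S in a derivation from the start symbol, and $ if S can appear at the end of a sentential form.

We compute FOLLOW(S) using the standard algorithm.
FOLLOW(S) starts with {$}.
FIRST(S) = {2, 3}
FIRST(Y) = {0, 1}
FOLLOW(S) = {$}
FOLLOW(Y) = {2, 3}
Therefore, FOLLOW(S) = {$}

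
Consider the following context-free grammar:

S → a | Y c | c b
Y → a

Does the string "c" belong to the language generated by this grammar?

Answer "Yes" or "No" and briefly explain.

No - no valid derivation exists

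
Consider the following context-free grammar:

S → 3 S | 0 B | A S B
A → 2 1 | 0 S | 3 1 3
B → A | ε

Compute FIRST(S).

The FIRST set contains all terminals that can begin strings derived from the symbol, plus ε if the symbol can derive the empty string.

We compute FIRST(S) using the standard algorithm.
FIRST(A) = {0, 2, 3}
FIRST(B) = {0, 2, 3, ε}
FIRST(S) = {0, 2, 3}
Therefore, FIRST(S) = {0, 2, 3}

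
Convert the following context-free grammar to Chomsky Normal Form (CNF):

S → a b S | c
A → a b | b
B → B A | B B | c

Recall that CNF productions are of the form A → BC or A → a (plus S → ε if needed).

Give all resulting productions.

TA → a; TB → b; S → c; A → b; B → c; S → TA X0; X0 → TB S; A → TA TB; B → B A; B → B B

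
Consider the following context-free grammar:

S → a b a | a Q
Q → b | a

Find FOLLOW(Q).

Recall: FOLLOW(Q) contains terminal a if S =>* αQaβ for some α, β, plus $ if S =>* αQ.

We compute FOLLOW(Q) using the standard algorithm.
FOLLOW(S) starts with {$}.
FIRST(Q) = {a, b}
FIRST(S) = {a}
FOLLOW(Q) = {$}
FOLLOW(S) = {$}
Therefore, FOLLOW(Q) = {$}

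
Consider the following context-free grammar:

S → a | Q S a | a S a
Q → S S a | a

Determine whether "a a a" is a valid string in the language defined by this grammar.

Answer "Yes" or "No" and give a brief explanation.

Yes - a valid derivation exists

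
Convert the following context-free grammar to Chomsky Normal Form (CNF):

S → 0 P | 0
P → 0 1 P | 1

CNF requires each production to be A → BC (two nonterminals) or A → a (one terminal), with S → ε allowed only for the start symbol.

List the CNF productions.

T0 → 0; S → 0; T1 → 1; P → 1; S → T0 P; P → T0 X0; X0 → T1 P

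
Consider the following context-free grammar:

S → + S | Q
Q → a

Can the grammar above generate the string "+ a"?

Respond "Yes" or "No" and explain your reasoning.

Yes - a valid derivation exists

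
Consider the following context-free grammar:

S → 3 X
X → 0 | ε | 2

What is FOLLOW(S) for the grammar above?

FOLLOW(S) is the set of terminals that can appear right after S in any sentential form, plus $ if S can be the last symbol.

We compute FOLLOW(S) using the standard algorithm.
FOLLOW(S) starts with {$}.
FIRST(S) = {3}
FIRST(X) = {0, 2, ε}
FOLLOW(S) = {$}
FOLLOW(X) = {$}
Therefore, FOLLOW(S) = {$}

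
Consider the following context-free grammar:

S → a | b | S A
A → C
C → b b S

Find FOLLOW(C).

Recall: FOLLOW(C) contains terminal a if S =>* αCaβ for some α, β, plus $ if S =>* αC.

We compute FOLLOW(C) using the standard algorithm.
FOLLOW(S) starts with {$}.
FIRST(A) = {b}
FIRST(C) = {b}
FIRST(S) = {a, b}
FOLLOW(A) = {$, b}
FOLLOW(C) = {$, b}
FOLLOW(S) = {$, b}
Therefore, FOLLOW(C) = {$, b}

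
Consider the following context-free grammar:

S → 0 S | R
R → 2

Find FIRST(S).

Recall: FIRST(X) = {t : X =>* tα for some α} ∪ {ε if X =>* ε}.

We compute FIRST(S) using the standard algorithm.
FIRST(R) = {2}
FIRST(S) = {0, 2}
Therefore, FIRST(S) = {0, 2}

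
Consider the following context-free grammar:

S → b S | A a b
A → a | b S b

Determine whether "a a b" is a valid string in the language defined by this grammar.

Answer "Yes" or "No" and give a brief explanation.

Yes - a valid derivation exists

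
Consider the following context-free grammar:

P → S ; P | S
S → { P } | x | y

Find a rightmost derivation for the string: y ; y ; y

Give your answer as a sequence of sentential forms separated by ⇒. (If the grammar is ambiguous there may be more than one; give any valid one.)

P ⇒ S ; P ⇒ S ; S ; P ⇒ S ; S ; S ⇒ S ; S ; y ⇒ S ; y ; y ⇒ y ; y ; y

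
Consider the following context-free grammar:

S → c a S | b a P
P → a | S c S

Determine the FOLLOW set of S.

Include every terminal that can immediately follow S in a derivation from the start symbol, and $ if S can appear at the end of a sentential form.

We compute FOLLOW(S) using the standard algorithm.
FOLLOW(S) starts with {$}.
FIRST(P) = {a, b, c}
FIRST(S) = {b, c}
FOLLOW(P) = {$, c}
FOLLOW(S) = {$, c}
Therefore, FOLLOW(S) = {$, c}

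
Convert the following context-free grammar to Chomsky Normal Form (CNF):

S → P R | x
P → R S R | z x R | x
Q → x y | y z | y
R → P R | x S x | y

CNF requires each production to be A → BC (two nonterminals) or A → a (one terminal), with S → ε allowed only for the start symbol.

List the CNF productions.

S → x; TZ → z; TX → x; P → x; TY → y; Q → y; R → y; S → P R; P → R X0; X0 → S R; P → TZ X1; X1 → TX R; Q → TX TY; Q → TY TZ; R → P R; R → TX X2; X2 → S TX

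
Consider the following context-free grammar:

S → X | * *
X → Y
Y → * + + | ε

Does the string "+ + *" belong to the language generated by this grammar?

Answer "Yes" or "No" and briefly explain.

No - no valid derivation exists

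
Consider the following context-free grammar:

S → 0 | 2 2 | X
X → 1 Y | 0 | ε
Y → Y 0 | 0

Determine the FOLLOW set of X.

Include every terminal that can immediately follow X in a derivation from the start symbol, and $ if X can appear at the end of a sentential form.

We compute FOLLOW(X) using the standard algorithm.
FOLLOW(S) starts with {$}.
FIRST(S) = {0, 1, 2, ε}
FIRST(X) = {0, 1, ε}
FIRST(Y) = {0}
FOLLOW(S) = {$}
FOLLOW(X) = {$}
FOLLOW(Y) = {$, 0}
Therefore, FOLLOW(X) = {$}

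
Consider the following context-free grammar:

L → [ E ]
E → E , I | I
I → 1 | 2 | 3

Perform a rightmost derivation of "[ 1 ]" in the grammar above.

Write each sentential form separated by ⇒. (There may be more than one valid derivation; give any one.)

L ⇒ [ E ] ⇒ [ I ] ⇒ [ 1 ]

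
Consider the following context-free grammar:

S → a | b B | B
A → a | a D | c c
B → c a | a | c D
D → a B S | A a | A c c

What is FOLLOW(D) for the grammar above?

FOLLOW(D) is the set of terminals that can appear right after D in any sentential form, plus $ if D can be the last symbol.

We compute FOLLOW(D) using the standard algorithm.
FOLLOW(S) starts with {$}.
FIRST(A) = {a, c}
FIRST(B) = {a, c}
FIRST(D) = {a, c}
FIRST(S) = {a, b, c}
FOLLOW(A) = {a, c}
FOLLOW(B) = {$, a, b, c}
FOLLOW(D) = {$, a, b, c}
FOLLOW(S) = {$, a, b, c}
Therefore, FOLLOW(D) = {$, a, b, c}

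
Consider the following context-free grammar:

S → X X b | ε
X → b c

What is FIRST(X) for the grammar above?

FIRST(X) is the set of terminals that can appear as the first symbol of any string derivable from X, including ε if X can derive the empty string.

We compute FIRST(X) using the standard algorithm.
FIRST(S) = {b, ε}
FIRST(X) = {b}
Therefore, FIRST(X) = {b}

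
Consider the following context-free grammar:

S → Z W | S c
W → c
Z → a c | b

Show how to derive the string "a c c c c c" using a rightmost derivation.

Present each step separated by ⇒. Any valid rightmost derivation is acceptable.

S ⇒ S c ⇒ S c c ⇒ S c c c ⇒ Z W c c c ⇒ Z c c c c ⇒ a c c c c c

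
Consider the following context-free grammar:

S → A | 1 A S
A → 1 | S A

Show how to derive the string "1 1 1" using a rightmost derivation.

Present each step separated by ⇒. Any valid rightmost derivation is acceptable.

S ⇒ 1 A S ⇒ 1 A A ⇒ 1 A 1 ⇒ 1 1 1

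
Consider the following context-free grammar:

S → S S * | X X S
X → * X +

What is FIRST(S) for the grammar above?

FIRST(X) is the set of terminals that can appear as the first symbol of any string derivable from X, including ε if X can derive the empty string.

We compute FIRST(S) using the standard algorithm.
FIRST(S) = {*}
FIRST(X) = {*}
Therefore, FIRST(S) = {*}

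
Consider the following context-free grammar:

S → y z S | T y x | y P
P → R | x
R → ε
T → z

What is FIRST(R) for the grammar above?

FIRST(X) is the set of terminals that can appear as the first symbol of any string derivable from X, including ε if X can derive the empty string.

We compute FIRST(R) using the standard algorithm.
FIRST(P) = {x, ε}
FIRST(R) = {ε}
FIRST(S) = {y, z}
FIRST(T) = {z}
Therefore, FIRST(R) = {ε}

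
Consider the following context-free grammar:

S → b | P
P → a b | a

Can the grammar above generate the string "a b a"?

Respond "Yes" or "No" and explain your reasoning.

No - no valid derivation exists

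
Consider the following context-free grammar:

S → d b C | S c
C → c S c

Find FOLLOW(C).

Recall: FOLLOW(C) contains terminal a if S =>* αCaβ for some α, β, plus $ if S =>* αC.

We compute FOLLOW(C) using the standard algorithm.
FOLLOW(S) starts with {$}.
FIRST(C) = {c}
FIRST(S) = {d}
FOLLOW(C) = {$, c}
FOLLOW(S) = {$, c}
Therefore, FOLLOW(C) = {$, c}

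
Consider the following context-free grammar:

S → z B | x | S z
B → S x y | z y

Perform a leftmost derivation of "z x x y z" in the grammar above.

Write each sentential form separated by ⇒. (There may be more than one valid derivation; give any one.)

S ⇒ S z ⇒ z B z ⇒ z S x y z ⇒ z x x y z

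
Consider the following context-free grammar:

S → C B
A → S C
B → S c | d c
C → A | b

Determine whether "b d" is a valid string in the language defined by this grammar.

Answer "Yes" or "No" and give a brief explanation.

No - no valid derivation exists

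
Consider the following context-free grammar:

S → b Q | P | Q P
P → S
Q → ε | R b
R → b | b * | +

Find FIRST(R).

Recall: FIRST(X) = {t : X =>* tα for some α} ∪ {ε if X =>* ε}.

We compute FIRST(R) using the standard algorithm.
FIRST(P) = {+, b}
FIRST(Q) = {+, b, ε}
FIRST(R) = {+, b}
FIRST(S) = {+, b}
Therefore, FIRST(R) = {+, b}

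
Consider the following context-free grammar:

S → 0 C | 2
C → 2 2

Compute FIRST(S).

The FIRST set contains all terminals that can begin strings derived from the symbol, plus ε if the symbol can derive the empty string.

We compute FIRST(S) using the standard algorithm.
FIRST(C) = {2}
FIRST(S) = {0, 2}
Therefore, FIRST(S) = {0, 2}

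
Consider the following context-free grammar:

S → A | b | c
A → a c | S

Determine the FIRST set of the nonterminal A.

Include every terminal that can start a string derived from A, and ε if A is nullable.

We compute FIRST(A) using the standard algorithm.
FIRST(A) = {a, b, c}
FIRST(S) = {a, b, c}
Therefore, FIRST(A) = {a, b, c}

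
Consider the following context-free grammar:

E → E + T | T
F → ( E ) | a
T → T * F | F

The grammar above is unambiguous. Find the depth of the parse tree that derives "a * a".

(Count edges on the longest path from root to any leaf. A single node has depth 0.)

4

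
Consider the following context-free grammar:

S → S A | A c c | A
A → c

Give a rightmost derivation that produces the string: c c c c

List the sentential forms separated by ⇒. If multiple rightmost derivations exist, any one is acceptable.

S ⇒ S A ⇒ S c ⇒ A c c c ⇒ c c c c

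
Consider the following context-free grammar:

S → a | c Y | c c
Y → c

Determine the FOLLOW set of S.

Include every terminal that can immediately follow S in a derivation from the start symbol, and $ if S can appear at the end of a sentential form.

We compute FOLLOW(S) using the standard algorithm.
FOLLOW(S) starts with {$}.
FIRST(S) = {a, c}
FIRST(Y) = {c}
FOLLOW(S) = {$}
FOLLOW(Y) = {$}
Therefore, FOLLOW(S) = {$}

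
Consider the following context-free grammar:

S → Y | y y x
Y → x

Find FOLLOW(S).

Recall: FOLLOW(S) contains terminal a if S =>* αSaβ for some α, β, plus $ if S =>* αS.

We compute FOLLOW(S) using the standard algorithm.
FOLLOW(S) starts with {$}.
FIRST(S) = {x, y}
FIRST(Y) = {x}
FOLLOW(S) = {$}
FOLLOW(Y) = {$}
Therefore, FOLLOW(S) = {$}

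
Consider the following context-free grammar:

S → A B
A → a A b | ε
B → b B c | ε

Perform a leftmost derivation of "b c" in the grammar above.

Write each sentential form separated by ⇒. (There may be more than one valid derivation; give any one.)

S ⇒ A B ⇒ B ⇒ b B c ⇒ b c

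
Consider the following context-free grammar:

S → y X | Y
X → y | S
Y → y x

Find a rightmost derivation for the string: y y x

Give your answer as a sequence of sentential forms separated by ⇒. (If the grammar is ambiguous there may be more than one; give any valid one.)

S ⇒ y X ⇒ y S ⇒ y Y ⇒ y y x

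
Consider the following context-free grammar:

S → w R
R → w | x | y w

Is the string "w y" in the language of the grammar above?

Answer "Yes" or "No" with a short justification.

No - no valid derivation exists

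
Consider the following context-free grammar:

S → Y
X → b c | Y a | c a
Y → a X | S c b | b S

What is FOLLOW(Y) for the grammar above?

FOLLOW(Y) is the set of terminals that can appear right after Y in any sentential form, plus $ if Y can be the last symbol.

We compute FOLLOW(Y) using the standard algorithm.
FOLLOW(S) starts with {$}.
FIRST(S) = {a, b}
FIRST(X) = {a, b, c}
FIRST(Y) = {a, b}
FOLLOW(S) = {$, a, c}
FOLLOW(X) = {$, a, c}
FOLLOW(Y) = {$, a, c}
Therefore, FOLLOW(Y) = {$, a, c}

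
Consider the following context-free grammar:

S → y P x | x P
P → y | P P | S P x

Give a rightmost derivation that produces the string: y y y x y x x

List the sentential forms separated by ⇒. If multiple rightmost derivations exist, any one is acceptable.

S ⇒ y P x ⇒ y S P x x ⇒ y S y x x ⇒ y y P x y x x ⇒ y y y x y x x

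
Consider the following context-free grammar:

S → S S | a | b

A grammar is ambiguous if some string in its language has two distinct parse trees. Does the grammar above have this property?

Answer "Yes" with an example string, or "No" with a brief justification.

Yes - the string 'b a a a b' has two distinct parse trees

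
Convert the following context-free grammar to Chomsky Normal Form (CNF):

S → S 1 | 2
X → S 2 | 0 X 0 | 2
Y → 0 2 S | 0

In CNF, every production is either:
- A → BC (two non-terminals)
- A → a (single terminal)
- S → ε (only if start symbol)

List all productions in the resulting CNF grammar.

T1 → 1; S → 2; T2 → 2; T0 → 0; X → 2; Y → 0; S → S T1; X → S T2; X → T0 X0; X0 → X T0; Y → T0 X1; X1 → T2 S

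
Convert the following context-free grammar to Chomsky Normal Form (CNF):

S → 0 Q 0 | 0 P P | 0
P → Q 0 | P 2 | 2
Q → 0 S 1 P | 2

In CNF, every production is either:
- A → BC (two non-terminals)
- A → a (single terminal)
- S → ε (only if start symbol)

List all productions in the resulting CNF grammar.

T0 → 0; S → 0; T2 → 2; P → 2; T1 → 1; Q → 2; S → T0 X0; X0 → Q T0; S → T0 X1; X1 → P P; P → Q T0; P → P T2; Q → T0 X2; X2 → S X3; X3 → T1 P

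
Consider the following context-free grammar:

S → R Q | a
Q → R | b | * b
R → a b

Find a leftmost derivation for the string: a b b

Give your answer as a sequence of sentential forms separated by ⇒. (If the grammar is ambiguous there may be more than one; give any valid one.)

S ⇒ R Q ⇒ a b Q ⇒ a b b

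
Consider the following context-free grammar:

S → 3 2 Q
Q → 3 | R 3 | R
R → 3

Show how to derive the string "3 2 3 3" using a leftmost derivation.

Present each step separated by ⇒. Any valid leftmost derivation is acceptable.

S ⇒ 3 2 Q ⇒ 3 2 R 3 ⇒ 3 2 3 3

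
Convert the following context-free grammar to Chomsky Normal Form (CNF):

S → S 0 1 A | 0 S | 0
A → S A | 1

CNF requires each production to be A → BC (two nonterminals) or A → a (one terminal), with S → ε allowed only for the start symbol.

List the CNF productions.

T0 → 0; T1 → 1; S → 0; A → 1; S → S X0; X0 → T0 X1; X1 → T1 A; S → T0 S; A → S A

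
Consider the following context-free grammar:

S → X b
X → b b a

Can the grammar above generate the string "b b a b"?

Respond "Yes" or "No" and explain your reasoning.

Yes - a valid derivation exists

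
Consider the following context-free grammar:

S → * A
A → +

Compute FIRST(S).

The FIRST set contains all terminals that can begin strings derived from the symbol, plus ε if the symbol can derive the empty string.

We compute FIRST(S) using the standard algorithm.
FIRST(A) = {+}
FIRST(S) = {*}
Therefore, FIRST(S) = {*}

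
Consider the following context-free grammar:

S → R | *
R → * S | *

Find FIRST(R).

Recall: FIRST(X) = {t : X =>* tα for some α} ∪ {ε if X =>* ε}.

We compute FIRST(R) using the standard algorithm.
FIRST(R) = {*}
FIRST(S) = {*}
Therefore, FIRST(R) = {*}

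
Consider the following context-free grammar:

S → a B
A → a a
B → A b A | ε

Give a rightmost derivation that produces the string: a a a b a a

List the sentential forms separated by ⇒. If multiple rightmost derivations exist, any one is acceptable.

S ⇒ a B ⇒ a A b A ⇒ a A b a a ⇒ a a a b a a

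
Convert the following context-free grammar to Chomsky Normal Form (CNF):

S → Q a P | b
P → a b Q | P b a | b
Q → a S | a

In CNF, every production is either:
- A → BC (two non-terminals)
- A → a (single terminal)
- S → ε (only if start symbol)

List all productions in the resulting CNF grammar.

TA → a; S → b; TB → b; P → b; Q → a; S → Q X0; X0 → TA P; P → TA X1; X1 → TB Q; P → P X2; X2 → TB TA; Q → TA S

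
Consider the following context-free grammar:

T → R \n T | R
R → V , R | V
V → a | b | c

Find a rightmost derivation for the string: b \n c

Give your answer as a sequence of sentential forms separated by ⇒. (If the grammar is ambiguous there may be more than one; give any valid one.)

T ⇒ R \n T ⇒ R \n R ⇒ R \n V ⇒ R \n c ⇒ V \n c ⇒ b \n c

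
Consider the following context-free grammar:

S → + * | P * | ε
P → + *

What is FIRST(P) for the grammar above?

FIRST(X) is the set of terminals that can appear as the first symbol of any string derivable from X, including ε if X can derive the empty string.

We compute FIRST(P) using the standard algorithm.
FIRST(P) = {+}
FIRST(S) = {+, ε}
Therefore, FIRST(P) = {+}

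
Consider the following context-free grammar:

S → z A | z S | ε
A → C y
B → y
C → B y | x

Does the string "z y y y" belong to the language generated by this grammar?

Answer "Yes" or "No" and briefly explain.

Yes - a valid derivation exists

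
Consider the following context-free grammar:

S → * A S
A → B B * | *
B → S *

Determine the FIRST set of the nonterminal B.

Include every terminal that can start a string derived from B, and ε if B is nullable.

We compute FIRST(B) using the standard algorithm.
FIRST(A) = {*}
FIRST(B) = {*}
FIRST(S) = {*}
Therefore, FIRST(B) = {*}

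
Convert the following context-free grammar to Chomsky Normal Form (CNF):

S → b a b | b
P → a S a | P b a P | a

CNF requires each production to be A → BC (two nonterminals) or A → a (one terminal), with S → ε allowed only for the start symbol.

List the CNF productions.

TB → b; TA → a; S → b; P → a; S → TB X0; X0 → TA TB; P → TA X1; X1 → S TA; P → P X2; X2 → TB X3; X3 → TA P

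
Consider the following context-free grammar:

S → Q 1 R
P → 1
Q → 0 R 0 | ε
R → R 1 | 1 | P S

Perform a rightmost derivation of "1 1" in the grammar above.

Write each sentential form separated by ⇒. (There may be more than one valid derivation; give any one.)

S ⇒ Q 1 R ⇒ Q 1 1 ⇒ 1 1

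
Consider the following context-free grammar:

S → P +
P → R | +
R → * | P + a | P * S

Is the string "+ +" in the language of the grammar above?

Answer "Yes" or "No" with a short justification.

Yes - a valid derivation exists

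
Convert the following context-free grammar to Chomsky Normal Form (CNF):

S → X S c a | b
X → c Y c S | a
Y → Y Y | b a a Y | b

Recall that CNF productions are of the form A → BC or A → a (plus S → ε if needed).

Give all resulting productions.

TC → c; TA → a; S → b; X → a; TB → b; Y → b; S → X X0; X0 → S X1; X1 → TC TA; X → TC X2; X2 → Y X3; X3 → TC S; Y → Y Y; Y → TB X4; X4 → TA X5; X5 → TA Y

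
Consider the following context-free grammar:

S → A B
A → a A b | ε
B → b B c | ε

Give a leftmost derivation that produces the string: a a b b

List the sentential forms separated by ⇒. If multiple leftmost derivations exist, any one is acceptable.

S ⇒ A B ⇒ a A b B ⇒ a a A b b B ⇒ a a b b B ⇒ a a b b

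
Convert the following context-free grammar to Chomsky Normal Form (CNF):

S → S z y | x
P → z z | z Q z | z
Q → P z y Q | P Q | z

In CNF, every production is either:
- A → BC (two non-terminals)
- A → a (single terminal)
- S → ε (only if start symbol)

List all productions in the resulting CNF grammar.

TZ → z; TY → y; S → x; P → z; Q → z; S → S X0; X0 → TZ TY; P → TZ TZ; P → TZ X1; X1 → Q TZ; Q → P X2; X2 → TZ X3; X3 → TY Q; Q → P Q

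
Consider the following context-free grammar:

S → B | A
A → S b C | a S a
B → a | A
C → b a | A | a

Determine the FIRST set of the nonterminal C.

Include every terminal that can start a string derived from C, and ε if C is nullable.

We compute FIRST(C) using the standard algorithm.
FIRST(A) = {a}
FIRST(B) = {a}
FIRST(C) = {a, b}
FIRST(S) = {a}
Therefore, FIRST(C) = {a, b}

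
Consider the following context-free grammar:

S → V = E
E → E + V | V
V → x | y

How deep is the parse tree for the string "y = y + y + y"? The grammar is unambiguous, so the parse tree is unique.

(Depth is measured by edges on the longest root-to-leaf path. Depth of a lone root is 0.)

5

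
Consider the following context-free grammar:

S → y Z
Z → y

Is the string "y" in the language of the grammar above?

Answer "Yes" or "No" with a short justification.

No - no valid derivation exists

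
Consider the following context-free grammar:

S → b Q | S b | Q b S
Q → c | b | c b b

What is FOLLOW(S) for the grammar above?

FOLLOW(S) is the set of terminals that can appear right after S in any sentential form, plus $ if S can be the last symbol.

We compute FOLLOW(S) using the standard algorithm.
FOLLOW(S) starts with {$}.
FIRST(Q) = {b, c}
FIRST(S) = {b, c}
FOLLOW(Q) = {$, b}
FOLLOW(S) = {$, b}
Therefore, FOLLOW(S) = {$, b}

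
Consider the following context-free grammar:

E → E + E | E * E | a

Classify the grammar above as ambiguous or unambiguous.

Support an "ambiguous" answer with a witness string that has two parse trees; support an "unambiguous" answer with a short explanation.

Ambiguous - the string 'a + a * a * a' has two distinct parse trees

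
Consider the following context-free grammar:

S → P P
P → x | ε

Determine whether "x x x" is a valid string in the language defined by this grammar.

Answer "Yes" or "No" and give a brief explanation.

No - no valid derivation exists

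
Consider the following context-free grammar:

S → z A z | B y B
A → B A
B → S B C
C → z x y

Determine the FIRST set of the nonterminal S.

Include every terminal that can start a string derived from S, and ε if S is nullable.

We compute FIRST(S) using the standard algorithm.
FIRST(A) = {z}
FIRST(B) = {z}
FIRST(C) = {z}
FIRST(S) = {z}
Therefore, FIRST(S) = {z}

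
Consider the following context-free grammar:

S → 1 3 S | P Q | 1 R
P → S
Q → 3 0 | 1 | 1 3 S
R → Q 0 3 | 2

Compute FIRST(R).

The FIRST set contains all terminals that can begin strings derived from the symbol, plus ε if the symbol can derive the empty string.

We compute FIRST(R) using the standard algorithm.
FIRST(P) = {1}
FIRST(Q) = {1, 3}
FIRST(R) = {1, 2, 3}
FIRST(S) = {1}
Therefore, FIRST(R) = {1, 2, 3}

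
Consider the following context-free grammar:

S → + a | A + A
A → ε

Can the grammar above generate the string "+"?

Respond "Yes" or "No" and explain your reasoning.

Yes - a valid derivation exists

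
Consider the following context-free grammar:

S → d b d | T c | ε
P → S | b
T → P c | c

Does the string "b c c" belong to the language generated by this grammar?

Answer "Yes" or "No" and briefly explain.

Yes - a valid derivation exists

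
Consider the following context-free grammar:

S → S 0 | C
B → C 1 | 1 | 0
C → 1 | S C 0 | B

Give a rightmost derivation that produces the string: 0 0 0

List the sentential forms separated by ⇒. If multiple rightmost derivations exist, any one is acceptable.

S ⇒ S 0 ⇒ S 0 0 ⇒ C 0 0 ⇒ B 0 0 ⇒ 0 0 0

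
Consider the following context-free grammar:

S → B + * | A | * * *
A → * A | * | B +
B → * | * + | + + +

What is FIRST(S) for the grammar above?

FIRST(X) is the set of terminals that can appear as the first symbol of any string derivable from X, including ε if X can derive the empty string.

We compute FIRST(S) using the standard algorithm.
FIRST(A) = {*, +}
FIRST(B) = {*, +}
FIRST(S) = {*, +}
Therefore, FIRST(S) = {*, +}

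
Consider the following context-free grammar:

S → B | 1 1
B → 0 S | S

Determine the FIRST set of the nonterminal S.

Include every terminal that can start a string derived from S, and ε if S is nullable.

We compute FIRST(S) using the standard algorithm.
FIRST(B) = {0, 1}
FIRST(S) = {0, 1}
Therefore, FIRST(S) = {0, 1}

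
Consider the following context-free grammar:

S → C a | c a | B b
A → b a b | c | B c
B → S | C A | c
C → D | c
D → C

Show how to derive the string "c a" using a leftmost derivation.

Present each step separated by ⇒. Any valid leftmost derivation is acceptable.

S ⇒ C a ⇒ D a ⇒ C a ⇒ c a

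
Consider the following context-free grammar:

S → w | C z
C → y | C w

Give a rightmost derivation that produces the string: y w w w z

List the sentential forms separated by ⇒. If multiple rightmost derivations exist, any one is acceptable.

S ⇒ C z ⇒ C w z ⇒ C w w z ⇒ C w w w z ⇒ y w w w z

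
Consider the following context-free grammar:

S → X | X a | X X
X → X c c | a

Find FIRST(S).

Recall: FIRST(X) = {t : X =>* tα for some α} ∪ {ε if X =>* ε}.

We compute FIRST(S) using the standard algorithm.
FIRST(S) = {a}
FIRST(X) = {a}
Therefore, FIRST(S) = {a}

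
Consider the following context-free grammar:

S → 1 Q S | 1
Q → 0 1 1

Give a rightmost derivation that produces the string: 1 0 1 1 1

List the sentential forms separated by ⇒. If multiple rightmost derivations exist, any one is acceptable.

S ⇒ 1 Q S ⇒ 1 Q 1 ⇒ 1 0 1 1 1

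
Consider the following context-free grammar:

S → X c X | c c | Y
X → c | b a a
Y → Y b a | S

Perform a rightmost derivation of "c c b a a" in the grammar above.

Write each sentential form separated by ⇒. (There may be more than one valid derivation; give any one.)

S ⇒ X c X ⇒ X c b a a ⇒ c c b a a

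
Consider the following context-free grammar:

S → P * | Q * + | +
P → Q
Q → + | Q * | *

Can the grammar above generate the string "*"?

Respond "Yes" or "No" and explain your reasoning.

No - no valid derivation exists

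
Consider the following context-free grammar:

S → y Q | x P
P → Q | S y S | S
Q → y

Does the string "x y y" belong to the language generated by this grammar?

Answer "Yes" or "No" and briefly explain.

Yes - a valid derivation exists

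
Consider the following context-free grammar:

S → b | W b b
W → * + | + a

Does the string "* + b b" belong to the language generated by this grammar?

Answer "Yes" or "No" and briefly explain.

Yes - a valid derivation exists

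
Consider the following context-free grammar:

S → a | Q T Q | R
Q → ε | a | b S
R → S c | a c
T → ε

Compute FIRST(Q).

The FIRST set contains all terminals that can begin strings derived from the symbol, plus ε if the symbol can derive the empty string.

We compute FIRST(Q) using the standard algorithm.
FIRST(Q) = {a, b, ε}
FIRST(R) = {a, b, c}
FIRST(S) = {a, b, c, ε}
FIRST(T) = {ε}
Therefore, FIRST(Q) = {a, b, ε}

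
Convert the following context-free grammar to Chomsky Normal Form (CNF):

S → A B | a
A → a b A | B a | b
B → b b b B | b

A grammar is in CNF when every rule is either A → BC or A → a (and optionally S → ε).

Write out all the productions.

S → a; TA → a; TB → b; A → b; B → b; S → A B; A → TA X0; X0 → TB A; A → B TA; B → TB X1; X1 → TB X2; X2 → TB B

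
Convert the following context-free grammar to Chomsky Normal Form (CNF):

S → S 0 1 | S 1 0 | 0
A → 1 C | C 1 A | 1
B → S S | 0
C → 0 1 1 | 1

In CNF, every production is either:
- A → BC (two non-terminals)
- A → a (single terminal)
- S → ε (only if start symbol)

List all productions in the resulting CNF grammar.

T0 → 0; T1 → 1; S → 0; A → 1; B → 0; C → 1; S → S X0; X0 → T0 T1; S → S X1; X1 → T1 T0; A → T1 C; A → C X2; X2 → T1 A; B → S S; C → T0 X3; X3 → T1 T1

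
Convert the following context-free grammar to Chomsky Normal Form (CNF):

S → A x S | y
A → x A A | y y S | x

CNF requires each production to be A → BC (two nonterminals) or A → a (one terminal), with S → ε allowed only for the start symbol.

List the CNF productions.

TX → x; S → y; TY → y; A → x; S → A X0; X0 → TX S; A → TX X1; X1 → A A; A → TY X2; X2 → TY S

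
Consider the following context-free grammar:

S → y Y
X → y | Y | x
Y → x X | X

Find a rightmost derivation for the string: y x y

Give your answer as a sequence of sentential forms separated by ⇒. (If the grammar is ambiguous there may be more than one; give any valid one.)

S ⇒ y Y ⇒ y x X ⇒ y x y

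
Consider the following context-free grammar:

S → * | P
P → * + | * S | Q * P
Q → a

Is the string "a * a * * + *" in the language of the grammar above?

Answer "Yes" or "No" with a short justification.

No - no valid derivation exists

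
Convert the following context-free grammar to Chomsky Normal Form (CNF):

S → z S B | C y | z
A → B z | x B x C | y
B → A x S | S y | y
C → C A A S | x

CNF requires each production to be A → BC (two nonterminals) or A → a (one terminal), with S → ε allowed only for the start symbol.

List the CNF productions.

TZ → z; TY → y; S → z; TX → x; A → y; B → y; C → x; S → TZ X0; X0 → S B; S → C TY; A → B TZ; A → TX X1; X1 → B X2; X2 → TX C; B → A X3; X3 → TX S; B → S TY; C → C X4; X4 → A X5; X5 → A S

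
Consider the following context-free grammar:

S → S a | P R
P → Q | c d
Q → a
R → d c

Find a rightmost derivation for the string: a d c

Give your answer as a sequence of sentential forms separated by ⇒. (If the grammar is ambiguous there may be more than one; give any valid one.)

S ⇒ P R ⇒ P d c ⇒ Q d c ⇒ a d c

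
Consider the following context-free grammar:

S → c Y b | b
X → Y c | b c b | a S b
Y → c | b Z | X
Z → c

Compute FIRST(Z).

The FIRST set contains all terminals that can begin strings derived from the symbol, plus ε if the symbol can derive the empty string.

We compute FIRST(Z) using the standard algorithm.
FIRST(S) = {b, c}
FIRST(X) = {a, b, c}
FIRST(Y) = {a, b, c}
FIRST(Z) = {c}
Therefore, FIRST(Z) = {c}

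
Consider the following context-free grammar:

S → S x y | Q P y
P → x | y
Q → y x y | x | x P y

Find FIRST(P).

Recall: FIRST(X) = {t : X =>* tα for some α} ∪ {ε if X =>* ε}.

We compute FIRST(P) using the standard algorithm.
FIRST(P) = {x, y}
FIRST(Q) = {x, y}
FIRST(S) = {x, y}
Therefore, FIRST(P) = {x, y}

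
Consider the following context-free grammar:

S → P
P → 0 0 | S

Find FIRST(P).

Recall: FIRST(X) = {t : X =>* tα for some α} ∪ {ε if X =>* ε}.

We compute FIRST(P) using the standard algorithm.
FIRST(P) = {0}
FIRST(S) = {0}
Therefore, FIRST(P) = {0}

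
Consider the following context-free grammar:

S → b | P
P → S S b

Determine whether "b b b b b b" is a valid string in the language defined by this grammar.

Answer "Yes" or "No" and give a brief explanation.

No - no valid derivation exists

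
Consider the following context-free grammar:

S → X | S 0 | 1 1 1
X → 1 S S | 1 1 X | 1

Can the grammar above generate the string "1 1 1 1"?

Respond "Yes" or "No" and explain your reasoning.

No - no valid derivation exists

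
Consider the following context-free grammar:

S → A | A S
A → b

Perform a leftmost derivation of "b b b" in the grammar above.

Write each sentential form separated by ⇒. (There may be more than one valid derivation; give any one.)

S ⇒ A S ⇒ b S ⇒ b A S ⇒ b b S ⇒ b b A ⇒ b b b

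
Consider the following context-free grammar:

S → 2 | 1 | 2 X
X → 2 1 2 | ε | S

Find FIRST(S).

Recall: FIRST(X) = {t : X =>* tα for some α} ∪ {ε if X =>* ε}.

We compute FIRST(S) using the standard algorithm.
FIRST(S) = {1, 2}
FIRST(X) = {1, 2, ε}
Therefore, FIRST(S) = {1, 2}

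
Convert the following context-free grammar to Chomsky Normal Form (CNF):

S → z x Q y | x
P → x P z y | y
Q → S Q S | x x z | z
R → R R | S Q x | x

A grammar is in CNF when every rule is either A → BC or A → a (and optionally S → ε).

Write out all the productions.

TZ → z; TX → x; TY → y; S → x; P → y; Q → z; R → x; S → TZ X0; X0 → TX X1; X1 → Q TY; P → TX X2; X2 → P X3; X3 → TZ TY; Q → S X4; X4 → Q S; Q → TX X5; X5 → TX TZ; R → R R; R → S X6; X6 → Q TX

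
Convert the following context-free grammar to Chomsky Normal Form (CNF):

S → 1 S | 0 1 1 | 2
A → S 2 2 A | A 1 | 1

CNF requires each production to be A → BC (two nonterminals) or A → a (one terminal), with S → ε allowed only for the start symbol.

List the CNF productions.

T1 → 1; T0 → 0; S → 2; T2 → 2; A → 1; S → T1 S; S → T0 X0; X0 → T1 T1; A → S X1; X1 → T2 X2; X2 → T2 A; A → A T1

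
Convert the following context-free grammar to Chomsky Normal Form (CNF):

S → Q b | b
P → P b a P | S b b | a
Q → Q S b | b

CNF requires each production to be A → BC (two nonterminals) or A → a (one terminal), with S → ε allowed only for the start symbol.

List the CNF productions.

TB → b; S → b; TA → a; P → a; Q → b; S → Q TB; P → P X0; X0 → TB X1; X1 → TA P; P → S X2; X2 → TB TB; Q → Q X3; X3 → S TB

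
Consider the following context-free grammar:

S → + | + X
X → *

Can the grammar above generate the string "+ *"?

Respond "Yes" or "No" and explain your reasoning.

Yes - a valid derivation exists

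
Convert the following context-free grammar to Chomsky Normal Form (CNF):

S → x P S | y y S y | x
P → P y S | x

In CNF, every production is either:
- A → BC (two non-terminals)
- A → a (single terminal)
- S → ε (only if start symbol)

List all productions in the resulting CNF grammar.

TX → x; TY → y; S → x; P → x; S → TX X0; X0 → P S; S → TY X1; X1 → TY X2; X2 → S TY; P → P X3; X3 → TY S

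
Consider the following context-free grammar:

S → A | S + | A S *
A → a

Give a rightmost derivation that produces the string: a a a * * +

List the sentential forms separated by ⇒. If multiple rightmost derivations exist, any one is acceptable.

S ⇒ S + ⇒ A S * + ⇒ A A S * * + ⇒ A A A * * + ⇒ A A a * * + ⇒ A a a * * + ⇒ a a a * * +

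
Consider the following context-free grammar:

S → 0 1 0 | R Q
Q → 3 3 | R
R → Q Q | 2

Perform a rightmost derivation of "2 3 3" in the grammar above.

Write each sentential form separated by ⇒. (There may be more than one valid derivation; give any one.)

S ⇒ R Q ⇒ R 3 3 ⇒ 2 3 3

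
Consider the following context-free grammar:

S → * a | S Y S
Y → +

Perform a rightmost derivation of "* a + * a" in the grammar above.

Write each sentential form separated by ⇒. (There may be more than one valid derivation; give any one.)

S ⇒ S Y S ⇒ S Y * a ⇒ S + * a ⇒ * a + * a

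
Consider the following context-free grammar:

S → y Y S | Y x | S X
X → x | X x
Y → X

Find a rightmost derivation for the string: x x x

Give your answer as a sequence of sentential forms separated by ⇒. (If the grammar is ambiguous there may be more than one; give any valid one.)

S ⇒ Y x ⇒ X x ⇒ X x x ⇒ x x x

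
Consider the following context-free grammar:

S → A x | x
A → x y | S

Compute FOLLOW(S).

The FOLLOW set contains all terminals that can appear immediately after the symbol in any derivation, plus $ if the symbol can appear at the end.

We compute FOLLOW(S) using the standard algorithm.
FOLLOW(S) starts with {$}.
FIRST(A) = {x}
FIRST(S) = {x}
FOLLOW(A) = {x}
FOLLOW(S) = {$, x}
Therefore, FOLLOW(S) = {$, x}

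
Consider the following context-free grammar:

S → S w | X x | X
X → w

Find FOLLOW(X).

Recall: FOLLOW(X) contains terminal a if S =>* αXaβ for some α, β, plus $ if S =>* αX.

We compute FOLLOW(X) using the standard algorithm.
FOLLOW(S) starts with {$}.
FIRST(S) = {w}
FIRST(X) = {w}
FOLLOW(S) = {$, w}
FOLLOW(X) = {$, w, x}
Therefore, FOLLOW(X) = {$, w, x}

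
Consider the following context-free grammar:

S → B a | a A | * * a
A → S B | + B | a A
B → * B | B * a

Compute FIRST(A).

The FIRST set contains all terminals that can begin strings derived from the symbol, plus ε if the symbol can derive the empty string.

We compute FIRST(A) using the standard algorithm.
FIRST(A) = {*, +, a}
FIRST(B) = {*}
FIRST(S) = {*, a}
Therefore, FIRST(A) = {*, +, a}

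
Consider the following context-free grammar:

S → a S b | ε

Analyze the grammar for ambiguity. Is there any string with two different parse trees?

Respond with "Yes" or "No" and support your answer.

No - the grammar is unambiguous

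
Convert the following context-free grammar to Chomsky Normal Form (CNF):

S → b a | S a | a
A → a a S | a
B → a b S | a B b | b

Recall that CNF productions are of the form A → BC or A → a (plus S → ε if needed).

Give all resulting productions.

TB → b; TA → a; S → a; A → a; B → b; S → TB TA; S → S TA; A → TA X0; X0 → TA S; B → TA X1; X1 → TB S; B → TA X2; X2 → B TB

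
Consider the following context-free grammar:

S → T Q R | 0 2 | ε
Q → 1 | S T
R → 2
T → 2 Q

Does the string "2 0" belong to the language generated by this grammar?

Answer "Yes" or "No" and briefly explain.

No - no valid derivation exists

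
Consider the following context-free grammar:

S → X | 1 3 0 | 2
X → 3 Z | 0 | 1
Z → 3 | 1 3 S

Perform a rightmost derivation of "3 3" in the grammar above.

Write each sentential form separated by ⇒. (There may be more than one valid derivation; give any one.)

S ⇒ X ⇒ 3 Z ⇒ 3 3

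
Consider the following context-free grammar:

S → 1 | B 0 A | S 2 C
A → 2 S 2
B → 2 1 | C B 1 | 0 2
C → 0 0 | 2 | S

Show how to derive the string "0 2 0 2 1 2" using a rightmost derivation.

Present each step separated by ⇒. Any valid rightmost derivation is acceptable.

S ⇒ B 0 A ⇒ B 0 2 S 2 ⇒ B 0 2 1 2 ⇒ 0 2 0 2 1 2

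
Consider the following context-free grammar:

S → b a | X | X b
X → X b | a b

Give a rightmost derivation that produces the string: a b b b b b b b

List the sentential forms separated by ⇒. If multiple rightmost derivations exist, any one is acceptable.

S ⇒ X b ⇒ X b b ⇒ X b b b ⇒ X b b b b ⇒ X b b b b b ⇒ X b b b b b b ⇒ a b b b b b b b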